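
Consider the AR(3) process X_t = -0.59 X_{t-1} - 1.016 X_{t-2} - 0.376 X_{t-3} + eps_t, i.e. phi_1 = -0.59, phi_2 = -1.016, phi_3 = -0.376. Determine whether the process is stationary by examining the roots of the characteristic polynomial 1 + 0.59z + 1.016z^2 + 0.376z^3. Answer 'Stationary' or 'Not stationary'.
\text{Stationary}

The AR(p) characteristic polynomial is P(z) = 1 + 0.59z + 1.016z^2 + 0.376z^3.
Stationarity requires all roots to lie outside the unit circle, i.e. |z| > 1 for every root.
Degree 3: look for a simple real root z0 first, then factor out (1 - z/z0) and solve the remaining quadratic.
Testing z0 = -2.5: P(-2.5) = 1 + (0.59)(-2.5) + (1.016)(-2.5)^2 + (0.376)(-2.5)^3
  = 1 + (-1.475) + (6.35) + (-5.875) = 0.  So z_0 = -2.5 is a root, |z_0| = 2.5.
Divide out the factor (1 + 0.4 z) = (1 - z/z0) (since 1/z0 = -0.4):
  P(z) = (1 + 0.4 z)(1 + (0.19) z + (0.94) z^2)
  [check: z-coef 0.19 - (-0.4) = 0.59; z^2-coef 0.94 - (-0.4)(0.19) = 1.016; z^3-coef -(-0.4)(0.94) = 0.376.]
Remaining roots from the quadratic factor 1 + (0.19) z + (0.94) z^2:
  Set 1 + (0.19) z + (0.94) z^2 = 0, i.e. a z^2 + b z + c = 0 with a = 0.94, b = 0.19, c = 1.
  Discriminant D = b^2 - 4ac = (0.19)^2 - 4*(0.94)*1 = 0.0361 - (3.76) = -3.7239.
  D < 0, so the roots are the complex-conjugate pair z = (-b +/- i sqrt(-D)) / (2a) = -0.1011 +/- 1.0265i.
  For a conjugate pair |z|^2 = z * conj(z) = (product of roots) = c/a = 1/(0.94) = 1.06383, so |z| = sqrt(1.06383) = 1.0314 for both roots.
Moduli of all roots: 2.5000, 1.0314, 1.0314.
All moduli strictly greater than 1? Yes.
Verdict: Stationary.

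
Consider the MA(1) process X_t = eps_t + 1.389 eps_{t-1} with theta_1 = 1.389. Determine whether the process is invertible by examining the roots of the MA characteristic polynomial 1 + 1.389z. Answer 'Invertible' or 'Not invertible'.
\text{Not invertible}

The MA(q) characteristic polynomial is P(z) = 1 + 1.389z.
Invertibility requires all roots to lie outside the unit circle, i.e. |z| > 1 for every root.
This is linear in z: 1 + (1.389) z = 0  =>  z = -1/(1.389) = -0.719942,  |z| = 0.719942.
Moduli of all roots: 0.7199.
All moduli strictly greater than 1? No.
Verdict: Not invertible.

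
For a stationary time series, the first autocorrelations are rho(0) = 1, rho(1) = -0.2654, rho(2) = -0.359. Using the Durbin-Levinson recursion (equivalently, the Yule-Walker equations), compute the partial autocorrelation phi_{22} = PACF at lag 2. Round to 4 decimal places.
\phi_{22} = -0.4620

The PACF at lag k is phi_{kk}, the last component of the solution
to the Yule-Walker system G_k phi = r_k where
  (G_k)_{ij} = rho(|i - j|), (r_k)_i = rho(i), i,j = 1..k.
Equivalently, Durbin-Levinson gives phi_{kk} iteratively:
  phi_{11} = rho(1)
  phi_{kk} = [rho(k) - sum_{j=1..k-1} phi_{k-1,j} rho(k-j)]
            / [1 - sum_{j=1..k-1} phi_{k-1,j} rho(j)],
  phi_{k,j} = phi_{k-1,j} - phi_{kk} phi_{k-1,k-j},  j = 1..k-1.
Step k = 1:
  phi_11 = rho(1) = -0.2654.
Step k = 2:
  phi_22 = [rho(2) - phi_11 rho(1)] / [1 - phi_11 rho(1)] = [-0.359 - (-0.2654)(-0.2654)] / [1 - (-0.2654)(-0.2654)]
         = -0.42943716 / 0.92956284 = -0.462.
Therefore phi_{22} = -0.4620.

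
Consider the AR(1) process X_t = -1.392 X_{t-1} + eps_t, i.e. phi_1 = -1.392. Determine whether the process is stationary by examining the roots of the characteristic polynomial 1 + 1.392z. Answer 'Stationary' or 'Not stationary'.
\text{Not stationary}

The AR(p) characteristic polynomial is P(z) = 1 + 1.392z.
Stationarity requires all roots to lie outside the unit circle, i.e. |z| > 1 for every root.
This is linear in z: 1 + (1.392) z = 0  =>  z = -1/(1.392) = -0.718391,  |z| = 0.718391.
Moduli of all roots: 0.7184.
All moduli strictly greater than 1? No.
Verdict: Not stationary.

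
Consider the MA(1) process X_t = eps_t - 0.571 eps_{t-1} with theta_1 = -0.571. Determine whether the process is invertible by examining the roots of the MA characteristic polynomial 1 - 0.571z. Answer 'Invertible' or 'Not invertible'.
\text{Invertible}

The MA(q) characteristic polynomial is P(z) = 1 - 0.571z.
Invertibility requires all roots to lie outside the unit circle, i.e. |z| > 1 for every root.
This is linear in z: 1 + (-0.571) z = 0  =>  z = -1/(-0.571) = 1.751313,  |z| = 1.751313.
Moduli of all roots: 1.7513.
All moduli strictly greater than 1? Yes.
Verdict: Invertible.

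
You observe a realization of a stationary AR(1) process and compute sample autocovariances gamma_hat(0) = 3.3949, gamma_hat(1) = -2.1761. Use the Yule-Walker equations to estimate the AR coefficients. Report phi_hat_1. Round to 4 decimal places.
\hat\phi_{1} = -0.6410

The Yule-Walker equations for an AR(p) process read, in matrix form,
  Gamma_p phi = r_p,   with   (Gamma_p)_{ij} = gamma(|i - j|),
                       (r_p)_i = gamma(i),   i,j = 1..p.
Substitute the sample gammas (Toeplitz matrix and right-hand side of size 1):
  Gamma_p = [[3.3949]]
  r_p     = [-2.1761]
With p = 1 this is the single equation gamma(0) phi_1 = gamma(1):
  phi_hat_1 = gamma(1) / gamma(0) = -2.1761 / 3.3949 = -0.6410.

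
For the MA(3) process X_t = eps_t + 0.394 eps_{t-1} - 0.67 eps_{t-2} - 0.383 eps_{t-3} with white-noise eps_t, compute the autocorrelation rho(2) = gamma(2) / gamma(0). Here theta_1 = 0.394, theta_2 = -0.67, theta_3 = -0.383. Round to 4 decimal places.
\rho(2) = -0.4689

For an MA(q) process with theta_0 = 1, the autocovariance is
  gamma(k) = sigma^2 * sum_{i=0..q-k} theta_i * theta_{i+k},
and rho(k) = gamma(k) / gamma(0). Sigma^2 cancels.
  numerator   = (1)*(-0.67) + (0.394)*(-0.383) = -0.820902.
  denominator = (1)^2 + (0.394)^2 + (-0.67)^2 + (-0.383)^2 = 1.750825.
  rho(2) = -0.820902 / 1.750825 = -0.4689.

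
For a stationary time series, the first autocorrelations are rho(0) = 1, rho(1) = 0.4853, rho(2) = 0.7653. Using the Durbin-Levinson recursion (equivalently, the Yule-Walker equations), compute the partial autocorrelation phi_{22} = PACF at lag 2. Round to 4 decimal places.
\phi_{22} = 0.6930

The PACF at lag k is phi_{kk}, the last component of the solution
to the Yule-Walker system G_k phi = r_k where
  (G_k)_{ij} = rho(|i - j|), (r_k)_i = rho(i), i,j = 1..k.
Equivalently, Durbin-Levinson gives phi_{kk} iteratively:
  phi_{11} = rho(1)
  phi_{kk} = [rho(k) - sum_{j=1..k-1} phi_{k-1,j} rho(k-j)]
            / [1 - sum_{j=1..k-1} phi_{k-1,j} rho(j)],
  phi_{k,j} = phi_{k-1,j} - phi_{kk} phi_{k-1,k-j},  j = 1..k-1.
Step k = 1:
  phi_11 = rho(1) = 0.4853.
Step k = 2:
  phi_22 = [rho(2) - phi_11 rho(1)] / [1 - phi_11 rho(1)] = [0.7653 - (0.4853)(0.4853)] / [1 - (0.4853)(0.4853)]
         = 0.52978391 / 0.76448391 = 0.693.
Therefore phi_{22} = 0.6930.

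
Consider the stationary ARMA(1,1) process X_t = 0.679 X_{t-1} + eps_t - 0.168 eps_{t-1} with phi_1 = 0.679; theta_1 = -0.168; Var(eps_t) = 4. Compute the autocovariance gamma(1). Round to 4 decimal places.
\gamma(1) = 3.3599

Multiply the model equation by X_{t-k} and take expectations. With theta_0 = psi_0 = 1 and psi_j the MA(infinity) weights, this gives
  gamma(k) - sum_i phi_i gamma(k-i) = c_k,
  c_k = sigma^2 * sum_{j=k..q} theta_j psi_{j-k}   (c_k = 0 for k > q),
using gamma(-m) = gamma(m).
psi-weights needed (psi_j = theta_j + sum_i phi_i psi_{j-i}):
  psi_1 = theta_1 + phi_1 = -0.168 + (0.679) = 0.511
Right-hand sides:
  c_0 = sigma^2 (1 + theta_1 psi_1) = 4 * (1 + (-0.168)(0.511)) = 4 * 0.914152 = 3.656608
  c_1 = sigma^2 theta_1 = 4 * (-0.168) = -0.672
  c_2 = 0
Equations for k = 0 and k = 1 (AR order 1):
  gamma(0) = phi_1 gamma(1) + c_0
  gamma(1) = phi_1 gamma(0) + c_1
Substituting the second into the first: gamma(0) (1 - phi_1^2) = c_0 + phi_1 c_1, so
  gamma(0) = (c_0 + phi_1 c_1) / (1 - phi_1^2) = (3.656608 + (0.679)(-0.672)) / (1 - (0.679)^2) = 3.20032 / 0.538959 = 5.937966.
  gamma(1) = phi_1 gamma(0) + c_1 = (0.679)(5.937966) + (-0.672) = 3.359879.
Therefore gamma(1) = 3.3599 (to 4 decimal places).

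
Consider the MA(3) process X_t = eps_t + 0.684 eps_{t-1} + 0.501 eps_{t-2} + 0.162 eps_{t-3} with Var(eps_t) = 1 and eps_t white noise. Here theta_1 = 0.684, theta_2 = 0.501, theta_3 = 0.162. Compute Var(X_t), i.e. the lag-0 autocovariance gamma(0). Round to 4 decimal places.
\gamma(0) = 1.7451

For an MA(q) process X_t = eps_t + sum_i theta_i eps_{t-i} with
Var(eps_t) = sigma^2, the variance is
  gamma(0) = sigma^2 * (1 + sum_i theta_i^2).
  sum_i theta_i^2 = (0.684)^2 + (0.501)^2 + (0.162)^2 = 0.467856 + 0.251001 + 0.026244 = 0.745101.
  gamma(0) = 1 * (1 + 0.745101) = 1 * 1.745101 = 1.745101, which rounds to 1.7451.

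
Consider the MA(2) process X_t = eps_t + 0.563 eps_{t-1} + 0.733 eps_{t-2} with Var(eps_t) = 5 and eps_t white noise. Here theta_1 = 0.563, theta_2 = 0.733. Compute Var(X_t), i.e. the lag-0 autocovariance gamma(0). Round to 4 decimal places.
\gamma(0) = 9.2713

For an MA(q) process X_t = eps_t + sum_i theta_i eps_{t-i} with
Var(eps_t) = sigma^2, the variance is
  gamma(0) = sigma^2 * (1 + sum_i theta_i^2).
  sum_i theta_i^2 = (0.563)^2 + (0.733)^2 = 0.316969 + 0.537289 = 0.854258.
  gamma(0) = 5 * (1 + 0.854258) = 5 * 1.854258 = 9.27129, which rounds to 9.2713.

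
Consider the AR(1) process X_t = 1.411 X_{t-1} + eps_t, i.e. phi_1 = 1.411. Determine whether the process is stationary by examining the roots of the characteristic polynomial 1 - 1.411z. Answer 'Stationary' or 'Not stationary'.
\text{Not stationary}

The AR(p) characteristic polynomial is P(z) = 1 - 1.411z.
Stationarity requires all roots to lie outside the unit circle, i.e. |z| > 1 for every root.
This is linear in z: 1 + (-1.411) z = 0  =>  z = -1/(-1.411) = 0.708717,  |z| = 0.708717.
Moduli of all roots: 0.7087.
All moduli strictly greater than 1? No.
Verdict: Not stationary.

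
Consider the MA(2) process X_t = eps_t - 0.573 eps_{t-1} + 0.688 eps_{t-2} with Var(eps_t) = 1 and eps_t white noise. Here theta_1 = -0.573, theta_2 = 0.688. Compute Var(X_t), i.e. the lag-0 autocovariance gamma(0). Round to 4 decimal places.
\gamma(0) = 1.8017

For an MA(q) process X_t = eps_t + sum_i theta_i eps_{t-i} with
Var(eps_t) = sigma^2, the variance is
  gamma(0) = sigma^2 * (1 + sum_i theta_i^2).
  sum_i theta_i^2 = (-0.573)^2 + (0.688)^2 = 0.328329 + 0.473344 = 0.801673.
  gamma(0) = 1 * (1 + 0.801673) = 1 * 1.801673 = 1.801673, which rounds to 1.8017.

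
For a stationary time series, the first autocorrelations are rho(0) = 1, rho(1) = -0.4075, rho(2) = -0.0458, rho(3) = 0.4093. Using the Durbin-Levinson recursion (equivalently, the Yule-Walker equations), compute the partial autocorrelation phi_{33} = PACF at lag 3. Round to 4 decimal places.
\phi_{33} = 0.3620

The PACF at lag k is phi_{kk}, the last component of the solution
to the Yule-Walker system G_k phi = r_k where
  (G_k)_{ij} = rho(|i - j|), (r_k)_i = rho(i), i,j = 1..k.
Equivalently, Durbin-Levinson gives phi_{kk} iteratively:
  phi_{11} = rho(1)
  phi_{kk} = [rho(k) - sum_{j=1..k-1} phi_{k-1,j} rho(k-j)]
            / [1 - sum_{j=1..k-1} phi_{k-1,j} rho(j)],
  phi_{k,j} = phi_{k-1,j} - phi_{kk} phi_{k-1,k-j},  j = 1..k-1.
Step k = 1:
  phi_11 = rho(1) = -0.4075.
Step k = 2:
  phi_22 = [rho(2) - phi_11 rho(1)] / [1 - phi_11 rho(1)] = [-0.0458 - (-0.4075)(-0.4075)] / [1 - (-0.4075)(-0.4075)]
         = -0.21185625 / 0.83394375 = -0.254041.
  Update: phi_21 = phi_11 - phi_22 phi_11 = -0.4075 - (-0.254041)(-0.4075) = -0.511022.
Step k = 3:
  phi_33 = [rho(3) - phi_21 rho(2) - phi_22 rho(1)] / [1 - phi_21 rho(1) - phi_22 rho(2)]
    numerator   = 0.4093 - (-0.511022)(-0.0458) - (-0.254041)(-0.4075) = 0.28237332
    denominator = 1 - (-0.511022)(-0.4075) - (-0.254041)(-0.0458) = 0.78012349
  phi_33 = 0.28237332 / 0.78012349 = 0.362.
Therefore phi_{33} = 0.3620.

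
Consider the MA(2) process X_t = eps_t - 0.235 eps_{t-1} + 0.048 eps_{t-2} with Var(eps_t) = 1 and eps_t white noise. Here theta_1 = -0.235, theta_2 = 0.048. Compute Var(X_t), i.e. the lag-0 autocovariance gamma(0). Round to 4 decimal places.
\gamma(0) = 1.0575

For an MA(q) process X_t = eps_t + sum_i theta_i eps_{t-i} with
Var(eps_t) = sigma^2, the variance is
  gamma(0) = sigma^2 * (1 + sum_i theta_i^2).
  sum_i theta_i^2 = (-0.235)^2 + (0.048)^2 = 0.055225 + 0.002304 = 0.057529.
  gamma(0) = 1 * (1 + 0.057529) = 1 * 1.057529 = 1.057529, which rounds to 1.0575.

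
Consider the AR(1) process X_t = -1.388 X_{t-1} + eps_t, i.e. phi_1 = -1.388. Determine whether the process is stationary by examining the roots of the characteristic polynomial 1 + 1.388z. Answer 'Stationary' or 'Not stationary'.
\text{Not stationary}

The AR(p) characteristic polynomial is P(z) = 1 + 1.388z.
Stationarity requires all roots to lie outside the unit circle, i.e. |z| > 1 for every root.
This is linear in z: 1 + (1.388) z = 0  =>  z = -1/(1.388) = -0.720461,  |z| = 0.720461.
Moduli of all roots: 0.7205.
All moduli strictly greater than 1? No.
Verdict: Not stationary.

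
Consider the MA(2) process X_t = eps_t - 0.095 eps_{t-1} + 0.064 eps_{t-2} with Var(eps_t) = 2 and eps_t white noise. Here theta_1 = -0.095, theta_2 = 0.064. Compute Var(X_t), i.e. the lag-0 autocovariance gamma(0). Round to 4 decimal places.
\gamma(0) = 2.0262

For an MA(q) process X_t = eps_t + sum_i theta_i eps_{t-i} with
Var(eps_t) = sigma^2, the variance is
  gamma(0) = sigma^2 * (1 + sum_i theta_i^2).
  sum_i theta_i^2 = (-0.095)^2 + (0.064)^2 = 0.009025 + 0.004096 = 0.013121.
  gamma(0) = 2 * (1 + 0.013121) = 2 * 1.013121 = 2.026242, which rounds to 2.0262.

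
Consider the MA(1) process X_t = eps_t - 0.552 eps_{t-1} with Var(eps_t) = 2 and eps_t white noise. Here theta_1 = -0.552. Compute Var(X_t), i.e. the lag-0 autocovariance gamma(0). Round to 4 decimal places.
\gamma(0) = 2.6094

For an MA(q) process X_t = eps_t + sum_i theta_i eps_{t-i} with
Var(eps_t) = sigma^2, the variance is
  gamma(0) = sigma^2 * (1 + sum_i theta_i^2).
  sum_i theta_i^2 = (-0.552)^2 = 0.304704.
  gamma(0) = 2 * (1 + 0.304704) = 2 * 1.304704 = 2.609408, which rounds to 2.6094.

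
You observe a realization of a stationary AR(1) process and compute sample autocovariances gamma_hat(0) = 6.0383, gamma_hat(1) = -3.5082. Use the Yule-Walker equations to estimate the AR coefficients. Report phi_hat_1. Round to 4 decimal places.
\hat\phi_{1} = -0.5810

The Yule-Walker equations for an AR(p) process read, in matrix form,
  Gamma_p phi = r_p,   with   (Gamma_p)_{ij} = gamma(|i - j|),
                       (r_p)_i = gamma(i),   i,j = 1..p.
Substitute the sample gammas (Toeplitz matrix and right-hand side of size 1):
  Gamma_p = [[6.0383]]
  r_p     = [-3.5082]
With p = 1 this is the single equation gamma(0) phi_1 = gamma(1):
  phi_hat_1 = gamma(1) / gamma(0) = -3.5082 / 6.0383 = -0.5810.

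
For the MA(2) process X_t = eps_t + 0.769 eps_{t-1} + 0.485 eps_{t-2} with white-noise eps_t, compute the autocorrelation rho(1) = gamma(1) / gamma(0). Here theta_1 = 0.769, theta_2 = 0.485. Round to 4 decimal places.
\rho(1) = 0.6252

For an MA(q) process with theta_0 = 1, the autocovariance is
  gamma(k) = sigma^2 * sum_{i=0..q-k} theta_i * theta_{i+k},
and rho(k) = gamma(k) / gamma(0). Sigma^2 cancels.
  numerator   = (1)*(0.769) + (0.769)*(0.485) = 1.141965.
  denominator = (1)^2 + (0.769)^2 + (0.485)^2 = 1.826586.
  rho(1) = 1.141965 / 1.826586 = 0.6252.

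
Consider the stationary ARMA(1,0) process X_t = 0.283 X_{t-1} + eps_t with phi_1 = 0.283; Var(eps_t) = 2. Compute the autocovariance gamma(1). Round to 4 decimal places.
\gamma(1) = 0.6153

Multiply the model equation by X_{t-k} and take expectations. With theta_0 = psi_0 = 1 and psi_j the MA(infinity) weights, this gives
  gamma(k) - sum_i phi_i gamma(k-i) = c_k,
  c_k = sigma^2 * sum_{j=k..q} theta_j psi_{j-k}   (c_k = 0 for k > q),
using gamma(-m) = gamma(m).
Pure AR (q = 0): c_0 = sigma^2 = 2, c_k = 0 for k >= 1.
Equations for k = 0 and k = 1 (AR order 1):
  gamma(0) = phi_1 gamma(1) + c_0
  gamma(1) = phi_1 gamma(0) + c_1
Substituting the second into the first: gamma(0) (1 - phi_1^2) = c_0 + phi_1 c_1, so
  gamma(0) = c_0 / (1 - phi_1^2) = 2 / (1 - (0.283)^2) = 2 / 0.919911 = 2.174123.
  gamma(1) = phi_1 gamma(0) = (0.283)(2.174123) = 0.615277.
Therefore gamma(1) = 0.6153 (to 4 decimal places).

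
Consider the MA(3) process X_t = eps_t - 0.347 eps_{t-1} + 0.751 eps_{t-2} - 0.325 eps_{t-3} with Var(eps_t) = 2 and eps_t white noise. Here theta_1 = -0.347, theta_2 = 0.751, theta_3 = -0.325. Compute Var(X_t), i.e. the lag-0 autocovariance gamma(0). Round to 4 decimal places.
\gamma(0) = 3.5801

For an MA(q) process X_t = eps_t + sum_i theta_i eps_{t-i} with
Var(eps_t) = sigma^2, the variance is
  gamma(0) = sigma^2 * (1 + sum_i theta_i^2).
  sum_i theta_i^2 = (-0.347)^2 + (0.751)^2 + (-0.325)^2 = 0.120409 + 0.564001 + 0.105625 = 0.790035.
  gamma(0) = 2 * (1 + 0.790035) = 2 * 1.790035 = 3.58007, which rounds to 3.5801.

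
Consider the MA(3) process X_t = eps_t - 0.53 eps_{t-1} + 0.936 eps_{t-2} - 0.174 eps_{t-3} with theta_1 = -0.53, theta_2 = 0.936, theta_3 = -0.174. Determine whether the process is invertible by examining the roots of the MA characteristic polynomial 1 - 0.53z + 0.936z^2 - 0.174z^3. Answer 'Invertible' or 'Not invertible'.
\text{Invertible}

The MA(q) characteristic polynomial is P(z) = 1 - 0.53z + 0.936z^2 - 0.174z^3.
Invertibility requires all roots to lie outside the unit circle, i.e. |z| > 1 for every root.
Degree 3: look for a simple real root z0 first, then factor out (1 - z/z0) and solve the remaining quadratic.
Testing z0 = 5: P(5) = 1 + (-0.53)(5) + (0.936)(5)^2 + (-0.174)(5)^3
  = 1 + (-2.65) + (23.4) + (-21.75) = 0.  So z_0 = 5 is a root, |z_0| = 5.
Divide out the factor (1 - 0.2 z) = (1 - z/z0) (since 1/z0 = 0.2):
  P(z) = (1 - 0.2 z)(1 + (-0.33) z + (0.87) z^2)
  [check: z-coef -0.33 - (0.2) = -0.53; z^2-coef 0.87 - (0.2)(-0.33) = 0.936; z^3-coef -(0.2)(0.87) = -0.174.]
Remaining roots from the quadratic factor 1 + (-0.33) z + (0.87) z^2:
  Set 1 + (-0.33) z + (0.87) z^2 = 0, i.e. a z^2 + b z + c = 0 with a = 0.87, b = -0.33, c = 1.
  Discriminant D = b^2 - 4ac = (-0.33)^2 - 4*(0.87)*1 = 0.1089 - (3.48) = -3.3711.
  D < 0, so the roots are the complex-conjugate pair z = (-b +/- i sqrt(-D)) / (2a) = 0.1897 +/- 1.0552i.
  For a conjugate pair |z|^2 = z * conj(z) = (product of roots) = c/a = 1/(0.87) = 1.149425, so |z| = sqrt(1.149425) = 1.0721 for both roots.
Moduli of all roots: 5.0000, 1.0721, 1.0721.
All moduli strictly greater than 1? Yes.
Verdict: Invertible.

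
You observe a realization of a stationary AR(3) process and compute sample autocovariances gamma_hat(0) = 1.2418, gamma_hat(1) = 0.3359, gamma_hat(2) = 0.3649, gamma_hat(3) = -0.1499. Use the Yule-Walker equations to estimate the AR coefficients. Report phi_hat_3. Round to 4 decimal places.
\hat\phi_{3} = -0.2810

The Yule-Walker equations for an AR(p) process read, in matrix form,
  Gamma_p phi = r_p,   with   (Gamma_p)_{ij} = gamma(|i - j|),
                       (r_p)_i = gamma(i),   i,j = 1..p.
Substitute the sample gammas (Toeplitz matrix and right-hand side of size 3):
  Gamma_p = [[1.2418, 0.3359, 0.3649], [0.3359, 1.2418, 0.3359], [0.3649, 0.3359, 1.2418]]
  r_p     = [0.3359, 0.3649, -0.1499]
Written out (R1..R3):
  (R1) 1.2418 phi_1 + 0.3359 phi_2 + 0.3649 phi_3 = 0.3359
  (R2) 0.3359 phi_1 + 1.2418 phi_2 + 0.3359 phi_3 = 0.3649
  (R3) 0.3649 phi_1 + 0.3359 phi_2 + 1.2418 phi_3 = -0.1499
Gaussian elimination:
  R2 <- R2 - (0.3359/1.2418) R1 = R2 - (0.270494) R1:  1.150941 phi_2 + 0.237197 phi_3 = 0.274041
  R3 <- R3 - (0.3649/1.2418) R1 = R3 - (0.293848) R1:  0.237197 phi_2 + 1.134575 phi_3 = -0.248603
  R3 <- R3 - (0.237197/1.150941) R2 = R3 - (0.206089) R2:  1.085691 phi_3 = -0.30508
Back-substitution:
  phi_hat_3 = -0.30508 / 1.085691 = -0.281001
  phi_hat_2 = (0.274041 - (0.237197)(-0.281001)) / 1.150941 = 0.296013
  phi_hat_1 = (0.3359 - (0.3359)(0.296013) - (0.3649)(-0.281001)) / 1.2418 = 0.272996
So phi_hat = [0.2730, 0.2960, -0.2810].
Therefore phi_hat_3 = -0.2810.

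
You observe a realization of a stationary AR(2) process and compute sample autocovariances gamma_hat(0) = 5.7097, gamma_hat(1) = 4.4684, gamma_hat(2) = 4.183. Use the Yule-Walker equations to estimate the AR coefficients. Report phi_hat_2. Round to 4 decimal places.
\hat\phi_{2} = 0.3100

The Yule-Walker equations for an AR(p) process read, in matrix form,
  Gamma_p phi = r_p,   with   (Gamma_p)_{ij} = gamma(|i - j|),
                       (r_p)_i = gamma(i),   i,j = 1..p.
Substitute the sample gammas (Toeplitz matrix and right-hand side of size 2):
  Gamma_p = [[5.7097, 4.4684], [4.4684, 5.7097]]
  r_p     = [4.4684, 4.183]
Written out:
  5.7097 phi_1 + 4.4684 phi_2 = 4.4684
  4.4684 phi_1 + 5.7097 phi_2 = 4.183
Solve by Cramer's rule:
  det = gamma(0)^2 - gamma(1)^2 = (5.7097)^2 - (4.4684)^2 = 32.60067409 - 19.96659856 = 12.63407553
  phi_hat_1 = [gamma(1) gamma(0) - gamma(1) gamma(2)] / det = [(4.4684)(5.7097) - (4.4684)(4.183)] / 12.63407553 = 6.82190628 / 12.63407553 = 0.54
  phi_hat_2 = [gamma(0) gamma(2) - gamma(1)^2] / det = [(5.7097)(4.183) - (4.4684)^2] / 12.63407553 = 3.91707654 / 12.63407553 = 0.31
So phi_hat = [0.5400, 0.3100].
Therefore phi_hat_2 = 0.3100.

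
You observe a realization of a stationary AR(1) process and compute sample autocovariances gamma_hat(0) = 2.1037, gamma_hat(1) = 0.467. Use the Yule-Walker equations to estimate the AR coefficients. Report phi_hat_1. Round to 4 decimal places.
\hat\phi_{1} = 0.2220

The Yule-Walker equations for an AR(p) process read, in matrix form,
  Gamma_p phi = r_p,   with   (Gamma_p)_{ij} = gamma(|i - j|),
                       (r_p)_i = gamma(i),   i,j = 1..p.
Substitute the sample gammas (Toeplitz matrix and right-hand side of size 1):
  Gamma_p = [[2.1037]]
  r_p     = [0.467]
With p = 1 this is the single equation gamma(0) phi_1 = gamma(1):
  phi_hat_1 = gamma(1) / gamma(0) = 0.467 / 2.1037 = 0.2220.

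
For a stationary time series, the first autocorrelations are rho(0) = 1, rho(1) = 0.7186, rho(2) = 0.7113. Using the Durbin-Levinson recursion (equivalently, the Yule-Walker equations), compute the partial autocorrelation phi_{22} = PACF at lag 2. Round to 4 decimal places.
\phi_{22} = 0.4030

The PACF at lag k is phi_{kk}, the last component of the solution
to the Yule-Walker system G_k phi = r_k where
  (G_k)_{ij} = rho(|i - j|), (r_k)_i = rho(i), i,j = 1..k.
Equivalently, Durbin-Levinson gives phi_{kk} iteratively:
  phi_{11} = rho(1)
  phi_{kk} = [rho(k) - sum_{j=1..k-1} phi_{k-1,j} rho(k-j)]
            / [1 - sum_{j=1..k-1} phi_{k-1,j} rho(j)],
  phi_{k,j} = phi_{k-1,j} - phi_{kk} phi_{k-1,k-j},  j = 1..k-1.
Step k = 1:
  phi_11 = rho(1) = 0.7186.
Step k = 2:
  phi_22 = [rho(2) - phi_11 rho(1)] / [1 - phi_11 rho(1)] = [0.7113 - (0.7186)(0.7186)] / [1 - (0.7186)(0.7186)]
         = 0.19491404 / 0.48361404 = 0.403.
Therefore phi_{22} = 0.4030.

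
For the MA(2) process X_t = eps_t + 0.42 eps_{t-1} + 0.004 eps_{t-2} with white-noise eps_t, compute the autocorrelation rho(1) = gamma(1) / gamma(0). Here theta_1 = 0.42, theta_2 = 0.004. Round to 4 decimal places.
\rho(1) = 0.3584

For an MA(q) process with theta_0 = 1, the autocovariance is
  gamma(k) = sigma^2 * sum_{i=0..q-k} theta_i * theta_{i+k},
and rho(k) = gamma(k) / gamma(0). Sigma^2 cancels.
  numerator   = (1)*(0.42) + (0.42)*(0.004) = 0.42168.
  denominator = (1)^2 + (0.42)^2 + (0.004)^2 = 1.176416.
  rho(1) = 0.42168 / 1.176416 = 0.3584.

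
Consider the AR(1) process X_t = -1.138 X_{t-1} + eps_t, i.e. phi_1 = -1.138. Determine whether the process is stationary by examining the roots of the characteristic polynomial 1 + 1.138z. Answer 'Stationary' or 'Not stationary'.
\text{Not stationary}

The AR(p) characteristic polynomial is P(z) = 1 + 1.138z.
Stationarity requires all roots to lie outside the unit circle, i.e. |z| > 1 for every root.
This is linear in z: 1 + (1.138) z = 0  =>  z = -1/(1.138) = -0.878735,  |z| = 0.878735.
Moduli of all roots: 0.8787.
All moduli strictly greater than 1? No.
Verdict: Not stationary.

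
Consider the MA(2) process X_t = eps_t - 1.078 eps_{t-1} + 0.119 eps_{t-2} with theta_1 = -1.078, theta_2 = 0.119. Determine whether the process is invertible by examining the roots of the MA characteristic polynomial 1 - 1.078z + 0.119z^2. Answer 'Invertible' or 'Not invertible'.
\text{Invertible}

The MA(q) characteristic polynomial is P(z) = 1 - 1.078z + 0.119z^2.
Invertibility requires all roots to lie outside the unit circle, i.e. |z| > 1 for every root.
Set 1 + (-1.078) z + (0.119) z^2 = 0, i.e. a z^2 + b z + c = 0 with a = 0.119, b = -1.078, c = 1.
Discriminant D = b^2 - 4ac = (-1.078)^2 - 4*(0.119)*1 = 1.162084 - (0.476) = 0.686084.
D >= 0, so the roots are real: z = (-b +/- sqrt(D)) / (2a) = (1.078 +/- 0.828302) / (0.238).
  z_1 = (1.078 + 0.828302) / (0.238) = 8.0097,   |z_1| = 8.0097.
  z_2 = (1.078 - 0.828302) / (0.238) = 1.0492,   |z_2| = 1.0492.
Moduli of all roots: 8.0097, 1.0492.
All moduli strictly greater than 1? Yes.
Verdict: Invertible.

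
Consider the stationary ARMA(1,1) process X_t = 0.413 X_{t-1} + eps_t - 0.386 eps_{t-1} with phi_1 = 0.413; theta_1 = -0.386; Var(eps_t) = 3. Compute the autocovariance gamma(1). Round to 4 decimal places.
\gamma(1) = 0.0821

Multiply the model equation by X_{t-k} and take expectations. With theta_0 = psi_0 = 1 and psi_j the MA(infinity) weights, this gives
  gamma(k) - sum_i phi_i gamma(k-i) = c_k,
  c_k = sigma^2 * sum_{j=k..q} theta_j psi_{j-k}   (c_k = 0 for k > q),
using gamma(-m) = gamma(m).
psi-weights needed (psi_j = theta_j + sum_i phi_i psi_{j-i}):
  psi_1 = theta_1 + phi_1 = -0.386 + (0.413) = 0.027
Right-hand sides:
  c_0 = sigma^2 (1 + theta_1 psi_1) = 3 * (1 + (-0.386)(0.027)) = 3 * 0.989578 = 2.968734
  c_1 = sigma^2 theta_1 = 3 * (-0.386) = -1.158
  c_2 = 0
Equations for k = 0 and k = 1 (AR order 1):
  gamma(0) = phi_1 gamma(1) + c_0
  gamma(1) = phi_1 gamma(0) + c_1
Substituting the second into the first: gamma(0) (1 - phi_1^2) = c_0 + phi_1 c_1, so
  gamma(0) = (c_0 + phi_1 c_1) / (1 - phi_1^2) = (2.968734 + (0.413)(-1.158)) / (1 - (0.413)^2) = 2.49048 / 0.829431 = 3.002637.
  gamma(1) = phi_1 gamma(0) + c_1 = (0.413)(3.002637) + (-1.158) = 0.082089.
Therefore gamma(1) = 0.0821 (to 4 decimal places).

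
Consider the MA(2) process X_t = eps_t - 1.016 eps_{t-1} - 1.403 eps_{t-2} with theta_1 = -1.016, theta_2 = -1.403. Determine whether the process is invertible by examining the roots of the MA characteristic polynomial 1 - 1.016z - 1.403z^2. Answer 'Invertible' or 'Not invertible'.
\text{Not invertible}

The MA(q) characteristic polynomial is P(z) = 1 - 1.016z - 1.403z^2.
Invertibility requires all roots to lie outside the unit circle, i.e. |z| > 1 for every root.
Set 1 + (-1.016) z + (-1.403) z^2 = 0, i.e. a z^2 + b z + c = 0 with a = -1.403, b = -1.016, c = 1.
Discriminant D = b^2 - 4ac = (-1.016)^2 - 4*(-1.403)*1 = 1.032256 - (-5.612) = 6.644256.
D >= 0, so the roots are real: z = (-b +/- sqrt(D)) / (2a) = (1.016 +/- 2.577645) / (-2.806).
  z_1 = (1.016 + 2.577645) / (-2.806) = -1.2807,   |z_1| = 1.2807.
  z_2 = (1.016 - 2.577645) / (-2.806) = 0.5565,   |z_2| = 0.5565.
Moduli of all roots: 1.2807, 0.5565.
All moduli strictly greater than 1? No.
Verdict: Not invertible.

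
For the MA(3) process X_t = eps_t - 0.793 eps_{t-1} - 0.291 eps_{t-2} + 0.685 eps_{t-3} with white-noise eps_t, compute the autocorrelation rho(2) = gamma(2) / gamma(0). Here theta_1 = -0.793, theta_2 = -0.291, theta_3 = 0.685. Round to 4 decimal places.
\rho(2) = -0.3822

For an MA(q) process with theta_0 = 1, the autocovariance is
  gamma(k) = sigma^2 * sum_{i=0..q-k} theta_i * theta_{i+k},
and rho(k) = gamma(k) / gamma(0). Sigma^2 cancels.
  numerator   = (1)*(-0.291) + (-0.793)*(0.685) = -0.834205.
  denominator = (1)^2 + (-0.793)^2 + (-0.291)^2 + (0.685)^2 = 2.182755.
  rho(2) = -0.834205 / 2.182755 = -0.3822.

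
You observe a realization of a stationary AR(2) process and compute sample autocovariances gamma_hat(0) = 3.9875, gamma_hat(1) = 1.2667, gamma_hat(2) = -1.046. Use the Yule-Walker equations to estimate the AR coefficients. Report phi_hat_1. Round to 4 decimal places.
\hat\phi_{1} = 0.4460

The Yule-Walker equations for an AR(p) process read, in matrix form,
  Gamma_p phi = r_p,   with   (Gamma_p)_{ij} = gamma(|i - j|),
                       (r_p)_i = gamma(i),   i,j = 1..p.
Substitute the sample gammas (Toeplitz matrix and right-hand side of size 2):
  Gamma_p = [[3.9875, 1.2667], [1.2667, 3.9875]]
  r_p     = [1.2667, -1.046]
Written out:
  3.9875 phi_1 + 1.2667 phi_2 = 1.2667
  1.2667 phi_1 + 3.9875 phi_2 = -1.046
Solve by Cramer's rule:
  det = gamma(0)^2 - gamma(1)^2 = (3.9875)^2 - (1.2667)^2 = 15.90015625 - 1.60452889 = 14.29562736
  phi_hat_1 = [gamma(1) gamma(0) - gamma(1) gamma(2)] / det = [(1.2667)(3.9875) - (1.2667)(-1.046)] / 14.29562736 = 6.37593445 / 14.29562736 = 0.446
  phi_hat_2 = [gamma(0) gamma(2) - gamma(1)^2] / det = [(3.9875)(-1.046) - (1.2667)^2] / 14.29562736 = -5.77545389 / 14.29562736 = -0.404
So phi_hat = [0.4460, -0.4040].
Therefore phi_hat_1 = 0.4460.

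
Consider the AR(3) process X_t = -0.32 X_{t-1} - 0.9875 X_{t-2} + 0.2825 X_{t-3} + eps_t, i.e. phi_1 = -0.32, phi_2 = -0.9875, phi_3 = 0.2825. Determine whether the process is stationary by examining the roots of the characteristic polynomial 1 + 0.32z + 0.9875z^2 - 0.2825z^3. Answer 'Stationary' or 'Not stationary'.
\text{Not stationary}

The AR(p) characteristic polynomial is P(z) = 1 + 0.32z + 0.9875z^2 - 0.2825z^3.
Stationarity requires all roots to lie outside the unit circle, i.e. |z| > 1 for every root.
Degree 3: look for a simple real root z0 first, then factor out (1 - z/z0) and solve the remaining quadratic.
Testing z0 = 4: P(4) = 1 + (0.32)(4) + (0.9875)(4)^2 + (-0.2825)(4)^3
  = 1 + (1.28) + (15.8) + (-18.08) = 0.  So z_0 = 4 is a root, |z_0| = 4.
Divide out the factor (1 - 0.25 z) = (1 - z/z0) (since 1/z0 = 0.25):
  P(z) = (1 - 0.25 z)(1 + (0.57) z + (1.13) z^2)
  [check: z-coef 0.57 - (0.25) = 0.32; z^2-coef 1.13 - (0.25)(0.57) = 0.9875; z^3-coef -(0.25)(1.13) = -0.2825.]
Remaining roots from the quadratic factor 1 + (0.57) z + (1.13) z^2:
  Set 1 + (0.57) z + (1.13) z^2 = 0, i.e. a z^2 + b z + c = 0 with a = 1.13, b = 0.57, c = 1.
  Discriminant D = b^2 - 4ac = (0.57)^2 - 4*(1.13)*1 = 0.3249 - (4.52) = -4.1951.
  D < 0, so the roots are the complex-conjugate pair z = (-b +/- i sqrt(-D)) / (2a) = -0.2522 +/- 0.9063i.
  For a conjugate pair |z|^2 = z * conj(z) = (product of roots) = c/a = 1/(1.13) = 0.884956, so |z| = sqrt(0.884956) = 0.9407 for both roots.
Moduli of all roots: 4.0000, 0.9407, 0.9407.
All moduli strictly greater than 1? No.
Verdict: Not stationary.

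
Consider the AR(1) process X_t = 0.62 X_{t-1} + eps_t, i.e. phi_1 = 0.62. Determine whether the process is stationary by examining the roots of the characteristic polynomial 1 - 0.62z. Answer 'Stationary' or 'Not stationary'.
\text{Stationary}

The AR(p) characteristic polynomial is P(z) = 1 - 0.62z.
Stationarity requires all roots to lie outside the unit circle, i.e. |z| > 1 for every root.
This is linear in z: 1 + (-0.62) z = 0  =>  z = -1/(-0.62) = 1.612903,  |z| = 1.612903.
Moduli of all roots: 1.6129.
All moduli strictly greater than 1? Yes.
Verdict: Stationary.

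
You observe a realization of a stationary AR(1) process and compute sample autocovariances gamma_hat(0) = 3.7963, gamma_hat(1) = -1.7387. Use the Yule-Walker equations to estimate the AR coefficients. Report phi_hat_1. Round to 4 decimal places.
\hat\phi_{1} = -0.4580

The Yule-Walker equations for an AR(p) process read, in matrix form,
  Gamma_p phi = r_p,   with   (Gamma_p)_{ij} = gamma(|i - j|),
                       (r_p)_i = gamma(i),   i,j = 1..p.
Substitute the sample gammas (Toeplitz matrix and right-hand side of size 1):
  Gamma_p = [[3.7963]]
  r_p     = [-1.7387]
With p = 1 this is the single equation gamma(0) phi_1 = gamma(1):
  phi_hat_1 = gamma(1) / gamma(0) = -1.7387 / 3.7963 = -0.4580.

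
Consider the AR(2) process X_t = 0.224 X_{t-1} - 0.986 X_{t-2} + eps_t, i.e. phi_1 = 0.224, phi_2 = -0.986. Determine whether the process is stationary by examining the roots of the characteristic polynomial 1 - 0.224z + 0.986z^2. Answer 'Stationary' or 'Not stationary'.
\text{Stationary}

The AR(p) characteristic polynomial is P(z) = 1 - 0.224z + 0.986z^2.
Stationarity requires all roots to lie outside the unit circle, i.e. |z| > 1 for every root.
Set 1 + (-0.224) z + (0.986) z^2 = 0, i.e. a z^2 + b z + c = 0 with a = 0.986, b = -0.224, c = 1.
Discriminant D = b^2 - 4ac = (-0.224)^2 - 4*(0.986)*1 = 0.050176 - (3.944) = -3.893824.
D < 0, so the roots are the complex-conjugate pair z = (-b +/- i sqrt(-D)) / (2a) = 0.1136 +/- 1.0006i.
For a conjugate pair |z|^2 = z * conj(z) = (product of roots) = c/a = 1/(0.986) = 1.014199, so |z| = sqrt(1.014199) = 1.0071 for both roots.
Moduli of all roots: 1.0071, 1.0071.
All moduli strictly greater than 1? Yes.
Verdict: Stationary.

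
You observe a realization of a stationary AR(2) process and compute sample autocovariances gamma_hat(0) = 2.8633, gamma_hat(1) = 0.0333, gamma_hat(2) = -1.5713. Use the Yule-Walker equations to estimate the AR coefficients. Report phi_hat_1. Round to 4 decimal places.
\hat\phi_{1} = 0.0180

The Yule-Walker equations for an AR(p) process read, in matrix form,
  Gamma_p phi = r_p,   with   (Gamma_p)_{ij} = gamma(|i - j|),
                       (r_p)_i = gamma(i),   i,j = 1..p.
Substitute the sample gammas (Toeplitz matrix and right-hand side of size 2):
  Gamma_p = [[2.8633, 0.0333], [0.0333, 2.8633]]
  r_p     = [0.0333, -1.5713]
Written out:
  2.8633 phi_1 + 0.0333 phi_2 = 0.0333
  0.0333 phi_1 + 2.8633 phi_2 = -1.5713
Solve by Cramer's rule:
  det = gamma(0)^2 - gamma(1)^2 = (2.8633)^2 - (0.0333)^2 = 8.19848689 - 0.00110889 = 8.197378
  phi_hat_1 = [gamma(1) gamma(0) - gamma(1) gamma(2)] / det = [(0.0333)(2.8633) - (0.0333)(-1.5713)] / 8.197378 = 0.14767218 / 8.197378 = 0.018
  phi_hat_2 = [gamma(0) gamma(2) - gamma(1)^2] / det = [(2.8633)(-1.5713) - (0.0333)^2] / 8.197378 = -4.50021218 / 8.197378 = -0.549
So phi_hat = [0.0180, -0.5490].
Therefore phi_hat_1 = 0.0180.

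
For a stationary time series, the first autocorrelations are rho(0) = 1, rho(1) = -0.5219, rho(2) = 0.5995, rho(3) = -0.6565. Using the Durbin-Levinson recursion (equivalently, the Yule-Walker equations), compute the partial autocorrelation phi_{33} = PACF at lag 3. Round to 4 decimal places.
\phi_{33} = -0.4300

The PACF at lag k is phi_{kk}, the last component of the solution
to the Yule-Walker system G_k phi = r_k where
  (G_k)_{ij} = rho(|i - j|), (r_k)_i = rho(i), i,j = 1..k.
Equivalently, Durbin-Levinson gives phi_{kk} iteratively:
  phi_{11} = rho(1)
  phi_{kk} = [rho(k) - sum_{j=1..k-1} phi_{k-1,j} rho(k-j)]
            / [1 - sum_{j=1..k-1} phi_{k-1,j} rho(j)],
  phi_{k,j} = phi_{k-1,j} - phi_{kk} phi_{k-1,k-j},  j = 1..k-1.
Step k = 1:
  phi_11 = rho(1) = -0.5219.
Step k = 2:
  phi_22 = [rho(2) - phi_11 rho(1)] / [1 - phi_11 rho(1)] = [0.5995 - (-0.5219)(-0.5219)] / [1 - (-0.5219)(-0.5219)]
         = 0.32712039 / 0.72762039 = 0.449576.
  Update: phi_21 = phi_11 - phi_22 phi_11 = -0.5219 - (0.449576)(-0.5219) = -0.287266.
Step k = 3:
  phi_33 = [rho(3) - phi_21 rho(2) - phi_22 rho(1)] / [1 - phi_21 rho(1) - phi_22 rho(2)]
    numerator   = -0.6565 - (-0.287266)(0.5995) - (0.449576)(-0.5219) = -0.24965023
    denominator = 1 - (-0.287266)(-0.5219) - (0.449576)(0.5995) = 0.58055504
  phi_33 = -0.24965023 / 0.58055504 = -0.43.
Therefore phi_{33} = -0.4300.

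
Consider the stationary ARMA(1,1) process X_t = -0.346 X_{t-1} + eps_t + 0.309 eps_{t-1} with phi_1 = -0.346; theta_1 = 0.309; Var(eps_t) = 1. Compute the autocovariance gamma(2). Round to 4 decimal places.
\gamma(2) = 0.0130

Multiply the model equation by X_{t-k} and take expectations. With theta_0 = psi_0 = 1 and psi_j the MA(infinity) weights, this gives
  gamma(k) - sum_i phi_i gamma(k-i) = c_k,
  c_k = sigma^2 * sum_{j=k..q} theta_j psi_{j-k}   (c_k = 0 for k > q),
using gamma(-m) = gamma(m).
psi-weights needed (psi_j = theta_j + sum_i phi_i psi_{j-i}):
  psi_1 = theta_1 + phi_1 = 0.309 + (-0.346) = -0.037
Right-hand sides:
  c_0 = sigma^2 (1 + theta_1 psi_1) = 1 * (1 + (0.309)(-0.037)) = 1 * 0.988567 = 0.988567
  c_1 = sigma^2 theta_1 = 1 * (0.309) = 0.309
  c_2 = 0
Equations for k = 0 and k = 1 (AR order 1):
  gamma(0) = phi_1 gamma(1) + c_0
  gamma(1) = phi_1 gamma(0) + c_1
Substituting the second into the first: gamma(0) (1 - phi_1^2) = c_0 + phi_1 c_1, so
  gamma(0) = (c_0 + phi_1 c_1) / (1 - phi_1^2) = (0.988567 + (-0.346)(0.309)) / (1 - (-0.346)^2) = 0.881653 / 0.880284 = 1.001555.
  gamma(1) = phi_1 gamma(0) + c_1 = (-0.346)(1.001555) + (0.309) = -0.037538.
For k = 2 (> q): gamma(2) = phi_1 gamma(1) = (-0.346)(-0.037538) = 0.012988.
Therefore gamma(2) = 0.0130 (to 4 decimal places).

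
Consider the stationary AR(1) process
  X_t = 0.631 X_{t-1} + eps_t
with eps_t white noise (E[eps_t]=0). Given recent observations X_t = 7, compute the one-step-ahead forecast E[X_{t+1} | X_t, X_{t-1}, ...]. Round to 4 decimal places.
E[X_{t+1} \mid \mathcal F_t] = 4.4170

For an AR(p) model X_t = c + sum_i phi_i X_{t-i} + eps_t, the
one-step-ahead conditional mean is
  E[X_{t+1} | X_t, ...] = c + sum_i phi_i X_{t+1-i}.
Substitute known values:
  E[X_{t+1} | ...] = (0.631) * (7)
                   = 4.4170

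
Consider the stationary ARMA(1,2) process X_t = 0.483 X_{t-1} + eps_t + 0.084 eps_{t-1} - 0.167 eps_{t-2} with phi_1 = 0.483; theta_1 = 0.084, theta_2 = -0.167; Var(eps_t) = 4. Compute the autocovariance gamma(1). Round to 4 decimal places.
\gamma(1) = 2.5391

Multiply the model equation by X_{t-k} and take expectations. With theta_0 = psi_0 = 1 and psi_j the MA(infinity) weights, this gives
  gamma(k) - sum_i phi_i gamma(k-i) = c_k,
  c_k = sigma^2 * sum_{j=k..q} theta_j psi_{j-k}   (c_k = 0 for k > q),
using gamma(-m) = gamma(m).
psi-weights needed (psi_j = theta_j + sum_i phi_i psi_{j-i}):
  psi_1 = theta_1 + phi_1 = 0.084 + (0.483) = 0.567
  psi_2 = theta_2 + phi_1 psi_1 = -0.167 + (0.483)(0.567) = 0.106861
Right-hand sides:
  c_0 = sigma^2 (1 + theta_1 psi_1 + theta_2 psi_2) = 4 * (1 + (0.084)(0.567) + (-0.167)(0.106861)) = 4 * 1.029782 = 4.119129
  c_1 = sigma^2 (theta_1 + theta_2 psi_1) = 4 * (0.084 + (-0.167)(0.567)) = -0.042756
  c_2 = sigma^2 theta_2 = 4 * (-0.167) = -0.668
Equations for k = 0 and k = 1 (AR order 1):
  gamma(0) = phi_1 gamma(1) + c_0
  gamma(1) = phi_1 gamma(0) + c_1
Substituting the second into the first: gamma(0) (1 - phi_1^2) = c_0 + phi_1 c_1, so
  gamma(0) = (c_0 + phi_1 c_1) / (1 - phi_1^2) = (4.119129 + (0.483)(-0.042756)) / (1 - (0.483)^2) = 4.098478 / 0.766711 = 5.345531.
  gamma(1) = phi_1 gamma(0) + c_1 = (0.483)(5.345531) + (-0.042756) = 2.539136.
Therefore gamma(1) = 2.5391 (to 4 decimal places).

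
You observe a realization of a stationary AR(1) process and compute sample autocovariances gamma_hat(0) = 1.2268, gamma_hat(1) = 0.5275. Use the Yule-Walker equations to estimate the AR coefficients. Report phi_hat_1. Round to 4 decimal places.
\hat\phi_{1} = 0.4300

The Yule-Walker equations for an AR(p) process read, in matrix form,
  Gamma_p phi = r_p,   with   (Gamma_p)_{ij} = gamma(|i - j|),
                       (r_p)_i = gamma(i),   i,j = 1..p.
Substitute the sample gammas (Toeplitz matrix and right-hand side of size 1):
  Gamma_p = [[1.2268]]
  r_p     = [0.5275]
With p = 1 this is the single equation gamma(0) phi_1 = gamma(1):
  phi_hat_1 = gamma(1) / gamma(0) = 0.5275 / 1.2268 = 0.4300.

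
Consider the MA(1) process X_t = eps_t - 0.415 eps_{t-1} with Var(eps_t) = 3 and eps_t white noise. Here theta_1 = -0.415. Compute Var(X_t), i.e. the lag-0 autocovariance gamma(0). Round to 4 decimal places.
\gamma(0) = 3.5167

For an MA(q) process X_t = eps_t + sum_i theta_i eps_{t-i} with
Var(eps_t) = sigma^2, the variance is
  gamma(0) = sigma^2 * (1 + sum_i theta_i^2).
  sum_i theta_i^2 = (-0.415)^2 = 0.172225.
  gamma(0) = 3 * (1 + 0.172225) = 3 * 1.172225 = 3.516675, which rounds to 3.5167.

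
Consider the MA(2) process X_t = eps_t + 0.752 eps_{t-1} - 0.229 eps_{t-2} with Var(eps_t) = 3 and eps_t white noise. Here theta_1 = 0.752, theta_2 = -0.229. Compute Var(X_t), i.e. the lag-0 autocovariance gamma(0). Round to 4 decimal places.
\gamma(0) = 4.8538

For an MA(q) process X_t = eps_t + sum_i theta_i eps_{t-i} with
Var(eps_t) = sigma^2, the variance is
  gamma(0) = sigma^2 * (1 + sum_i theta_i^2).
  sum_i theta_i^2 = (0.752)^2 + (-0.229)^2 = 0.565504 + 0.052441 = 0.617945.
  gamma(0) = 3 * (1 + 0.617945) = 3 * 1.617945 = 4.853835, which rounds to 4.8538.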